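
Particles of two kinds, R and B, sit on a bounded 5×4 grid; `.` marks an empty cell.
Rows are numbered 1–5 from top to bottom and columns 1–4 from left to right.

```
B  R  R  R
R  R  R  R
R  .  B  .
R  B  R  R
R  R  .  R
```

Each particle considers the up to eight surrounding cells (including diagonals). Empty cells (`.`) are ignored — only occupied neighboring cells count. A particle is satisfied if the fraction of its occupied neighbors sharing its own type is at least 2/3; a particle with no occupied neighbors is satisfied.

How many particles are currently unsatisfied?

Row 1: (1,1)B 0/3 not · (1,2)R 4/5 satisfied · (1,3)R 5/5 satisfied · (1,4)R 3/3 satisfied
Row 2: (2,1)R 3/4 satisfied · (2,2)R 5/7 satisfied · (2,3)R 5/6 satisfied · (2,4)R 3/4 satisfied
Row 3: (3,1)R 3/4 satisfied · (3,3)B 1/6 not
Row 4: (4,1)R 3/4 satisfied · (4,2)B 1/6 not · (4,3)R 3/5 not · (4,4)R 2/3 satisfied
Row 5: (5,1)R 2/3 satisfied · (5,2)R 3/4 satisfied · (5,4)R 2/2 satisfied
Unsatisfied: (1,1), (3,3), (4,2), (4,3) — 4 in total.

4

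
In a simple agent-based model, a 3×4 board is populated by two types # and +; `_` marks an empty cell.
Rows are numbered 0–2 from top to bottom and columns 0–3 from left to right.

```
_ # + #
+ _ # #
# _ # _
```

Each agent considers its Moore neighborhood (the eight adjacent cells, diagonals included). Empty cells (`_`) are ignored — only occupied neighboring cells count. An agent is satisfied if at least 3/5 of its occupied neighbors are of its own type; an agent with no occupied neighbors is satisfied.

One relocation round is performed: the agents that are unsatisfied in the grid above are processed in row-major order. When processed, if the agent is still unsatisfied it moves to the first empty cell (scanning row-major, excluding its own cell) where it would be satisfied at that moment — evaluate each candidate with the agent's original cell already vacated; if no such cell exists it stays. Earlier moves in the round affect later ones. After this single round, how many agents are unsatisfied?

2

Initially unsatisfied (in order): (0,1), (0,2), (1,0), (2,0).
  (0,1) → (1,1).
  (0,2): no empty cell satisfies it; stays.
  (1,0): no empty cell satisfies it; stays.
  (2,0) → (2,1).
Resulting grid:
_ _ + #
+ # # #
_ # # _
Unsatisfied now: (0,2), (1,0).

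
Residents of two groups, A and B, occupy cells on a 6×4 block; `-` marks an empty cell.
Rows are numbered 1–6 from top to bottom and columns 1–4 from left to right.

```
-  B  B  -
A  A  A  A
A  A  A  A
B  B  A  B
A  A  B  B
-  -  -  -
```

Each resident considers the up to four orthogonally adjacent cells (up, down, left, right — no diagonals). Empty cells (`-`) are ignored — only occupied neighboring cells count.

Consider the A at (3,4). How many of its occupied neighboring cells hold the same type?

Occupied neighbors of (3,4): (2,4)=A, (4,4)=B, (3,3)=A.
Same type (A): 2 of 3.

2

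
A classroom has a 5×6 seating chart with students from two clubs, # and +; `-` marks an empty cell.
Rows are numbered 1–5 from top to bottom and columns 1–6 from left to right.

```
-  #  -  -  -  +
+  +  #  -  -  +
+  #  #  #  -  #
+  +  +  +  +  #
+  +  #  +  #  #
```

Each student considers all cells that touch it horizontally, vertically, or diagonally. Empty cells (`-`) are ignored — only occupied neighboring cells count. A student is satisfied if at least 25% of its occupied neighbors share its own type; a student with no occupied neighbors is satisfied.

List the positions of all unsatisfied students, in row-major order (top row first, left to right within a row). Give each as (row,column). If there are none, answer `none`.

Row 1: (1,2)# 1/3 satisfied · (1,6)+ 1/1 satisfied
Row 2: (2,1)+ 2/4 satisfied · (2,2)+ 2/6 satisfied · (2,3)# 4/5 satisfied · (2,6)+ 1/2 satisfied
Row 3: (3,1)+ 4/5 satisfied · (3,2)# 2/8 satisfied · (3,3)# 3/7 satisfied · (3,4)# 2/5 satisfied · (3,6)# 1/3 satisfied
Row 4: (4,1)+ 4/5 satisfied · (4,2)+ 5/8 satisfied · (4,3)+ 4/8 satisfied · (4,4)+ 3/7 satisfied · (4,5)+ 2/7 satisfied · (4,6)# 3/4 satisfied
Row 5: (5,1)+ 3/3 satisfied · (5,2)+ 4/5 satisfied · (5,3)# 0/5 not · (5,4)+ 3/5 satisfied · (5,5)# 2/5 satisfied · (5,6)# 2/3 satisfied

(5,3)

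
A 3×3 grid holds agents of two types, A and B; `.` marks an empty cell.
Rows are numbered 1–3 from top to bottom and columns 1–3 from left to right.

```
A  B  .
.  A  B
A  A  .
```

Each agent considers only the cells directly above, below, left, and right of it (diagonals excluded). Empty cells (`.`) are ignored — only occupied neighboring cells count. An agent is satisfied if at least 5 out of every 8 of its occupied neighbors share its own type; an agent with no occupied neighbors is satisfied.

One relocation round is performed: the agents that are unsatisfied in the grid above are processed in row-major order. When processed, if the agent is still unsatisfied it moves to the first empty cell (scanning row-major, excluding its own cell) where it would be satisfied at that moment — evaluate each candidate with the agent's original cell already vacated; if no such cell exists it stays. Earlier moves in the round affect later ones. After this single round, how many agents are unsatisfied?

Initially unsatisfied (in order): (1,1), (1,2), (2,2), (2,3).
  (1,1) → (2,1).
  (1,2) → (1,3).
  (2,2): now satisfied by earlier moves; stays.
  (2,3): no empty cell satisfies it; stays.
Resulting grid:
. . B
A A B
A A .
Unsatisfied now: (2,3).

1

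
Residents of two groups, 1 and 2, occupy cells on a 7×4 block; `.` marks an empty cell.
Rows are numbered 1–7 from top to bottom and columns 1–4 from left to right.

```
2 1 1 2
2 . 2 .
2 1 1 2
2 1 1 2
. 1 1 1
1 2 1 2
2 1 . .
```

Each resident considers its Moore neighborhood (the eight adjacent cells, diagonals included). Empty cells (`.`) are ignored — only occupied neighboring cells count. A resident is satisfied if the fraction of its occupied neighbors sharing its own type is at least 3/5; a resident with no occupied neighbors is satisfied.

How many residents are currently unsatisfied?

17

Row 1: (1,1)2 1/2 ✗ · (1,2)1 1/4 ✗ · (1,3)1 1/3 ✗ · (1,4)2 1/2 ✗
Row 2: (2,1)2 2/4 ✗ · (2,3)2 2/6 ✗
Row 3: (3,1)2 2/4 ✗ · (3,2)1 3/7 ✗ · (3,3)1 3/6 ✗ · (3,4)2 2/4 ✗
Row 4: (4,1)2 1/4 ✗ · (4,2)1 5/7 ✓ · (4,3)1 6/8 ✓ · (4,4)2 1/5 ✗
Row 5: (5,2)1 5/7 ✓ · (5,3)1 5/8 ✓ · (5,4)1 3/5 ✓
Row 6: (6,1)1 2/4 ✗ · (6,2)2 1/6 ✗ · (6,3)1 4/6 ✓ · (6,4)2 0/3 ✗
Row 7: (7,1)2 1/3 ✗ · (7,2)1 2/4 ✗
Unsatisfied: (1,1), (1,2), (1,3), (1,4), (2,1), (2,3), (3,1), (3,2), (3,3), (3,4), (4,1), (4,4), (6,1), (6,2), (6,4), (7,1), (7,2) — 17 in total.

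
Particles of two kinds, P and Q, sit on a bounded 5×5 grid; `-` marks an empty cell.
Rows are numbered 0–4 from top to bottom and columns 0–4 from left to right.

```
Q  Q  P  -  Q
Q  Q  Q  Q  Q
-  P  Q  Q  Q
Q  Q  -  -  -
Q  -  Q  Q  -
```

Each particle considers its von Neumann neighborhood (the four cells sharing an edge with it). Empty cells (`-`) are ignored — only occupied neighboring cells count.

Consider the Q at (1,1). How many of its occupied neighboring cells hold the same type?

3

Occupied neighbors of (1,1): (0,1)=Q, (2,1)=P, (1,0)=Q, (1,2)=Q.
Same type (Q): 3 of 4.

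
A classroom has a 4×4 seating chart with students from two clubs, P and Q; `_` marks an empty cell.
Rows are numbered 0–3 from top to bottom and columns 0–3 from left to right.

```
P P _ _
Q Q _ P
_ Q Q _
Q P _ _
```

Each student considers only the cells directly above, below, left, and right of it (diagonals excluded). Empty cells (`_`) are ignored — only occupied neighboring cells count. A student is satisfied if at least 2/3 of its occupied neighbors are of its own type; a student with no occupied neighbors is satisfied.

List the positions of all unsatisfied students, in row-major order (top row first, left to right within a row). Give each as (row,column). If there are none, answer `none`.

(0,0)P 1/2 ✗
(0,1)P 1/2 ✗
(1,0)Q 1/2 ✗
(1,1)Q 2/3 ✓
(1,3)P 0/0 ✓
(2,1)Q 2/3 ✓
(2,2)Q 1/1 ✓
(3,0)Q 0/1 ✗
(3,1)P 0/2 ✗

(0,0), (0,1), (1,0), (3,0), (3,1)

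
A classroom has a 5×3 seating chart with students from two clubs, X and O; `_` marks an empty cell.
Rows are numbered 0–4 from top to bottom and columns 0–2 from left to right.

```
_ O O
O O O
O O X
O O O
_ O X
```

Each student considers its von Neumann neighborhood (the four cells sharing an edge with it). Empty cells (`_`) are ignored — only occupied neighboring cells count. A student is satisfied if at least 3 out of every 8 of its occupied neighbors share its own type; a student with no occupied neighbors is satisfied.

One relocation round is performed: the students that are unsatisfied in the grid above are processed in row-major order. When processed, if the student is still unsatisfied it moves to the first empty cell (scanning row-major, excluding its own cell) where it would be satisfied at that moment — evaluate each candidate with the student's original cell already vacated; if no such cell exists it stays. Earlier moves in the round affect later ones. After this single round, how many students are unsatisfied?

Initially unsatisfied (in order): (2,2), (3,2), (4,2).
  (2,2): no empty cell satisfies it; stays.
  (3,2) → (0,0).
  (4,2) → (3,2).
Resulting grid:
O O O
O O O
O O X
O O X
_ O _
Unsatisfied now: (2,2).

1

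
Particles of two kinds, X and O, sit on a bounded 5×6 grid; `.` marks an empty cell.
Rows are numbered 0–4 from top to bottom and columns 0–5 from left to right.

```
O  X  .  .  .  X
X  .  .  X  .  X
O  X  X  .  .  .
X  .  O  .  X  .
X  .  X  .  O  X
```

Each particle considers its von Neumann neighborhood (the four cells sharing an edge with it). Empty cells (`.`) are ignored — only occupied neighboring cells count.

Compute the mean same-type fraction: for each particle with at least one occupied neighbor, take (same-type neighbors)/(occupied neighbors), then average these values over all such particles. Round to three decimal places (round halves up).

0.300

Row 0: (0,0)O 0/2 · (0,1)X 0/1 · (0,5)X 1/1
Row 1: (1,0)X 0/2 · (1,3)X — no occupied neighbors · (1,5)X 1/1
Row 2: (2,0)O 0/3 · (2,1)X 1/2 · (2,2)X 1/2
Row 3: (3,0)X 1/2 · (3,2)O 0/2 · (3,4)X 0/1
Row 4: (4,0)X 1/1 · (4,2)X 0/1 · (4,4)O 0/2 · (4,5)X 0/1
Sum over 15 particles: 0/2 + 0/1 + 1/1 + 0/2 + 1/1 + 0/3 + 1/2 + 1/2 + 1/2 + 0/2 + 0/1 + 1/1 + 0/1 + 0/2 + 0/1 = 9/2; mean = 9/2 ÷ 15 = 3/10 = 0.3 → 0.300.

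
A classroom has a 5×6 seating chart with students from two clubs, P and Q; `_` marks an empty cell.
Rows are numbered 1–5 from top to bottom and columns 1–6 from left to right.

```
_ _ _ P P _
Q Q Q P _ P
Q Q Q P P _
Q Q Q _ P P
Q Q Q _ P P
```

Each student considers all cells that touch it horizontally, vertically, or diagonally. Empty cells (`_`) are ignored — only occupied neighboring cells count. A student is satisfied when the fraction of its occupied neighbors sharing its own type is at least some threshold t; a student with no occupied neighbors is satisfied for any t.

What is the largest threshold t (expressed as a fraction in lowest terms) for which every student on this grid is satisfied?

(1,4)P 2/3
(1,5)P 3/3
(2,1)Q 3/3
(2,2)Q 5/5
(2,3)Q 3/6
(2,4)P 4/6
(2,6)P 2/2
(3,1)Q 5/5
(3,2)Q 8/8
(3,3)Q 5/7
(3,4)P 3/6
(3,5)P 5/5
(4,1)Q 5/5
(4,2)Q 8/8
(4,3)Q 5/6
(4,5)P 5/5
(4,6)P 4/4
(5,1)Q 3/3
(5,2)Q 5/5
(5,3)Q 3/3
(5,5)P 3/3
(5,6)P 3/3
The smallest same-type fraction is 3/6 at (2,3), which reduces to 1/2. Any threshold above that leaves this student unsatisfied.

1/2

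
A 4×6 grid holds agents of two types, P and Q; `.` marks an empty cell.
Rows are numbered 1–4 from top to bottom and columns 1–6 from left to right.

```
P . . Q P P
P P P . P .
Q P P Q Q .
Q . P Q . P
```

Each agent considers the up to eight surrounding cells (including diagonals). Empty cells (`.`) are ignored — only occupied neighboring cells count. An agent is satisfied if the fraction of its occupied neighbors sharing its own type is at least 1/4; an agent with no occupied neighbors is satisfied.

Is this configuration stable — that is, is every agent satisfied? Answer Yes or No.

Row 1: (1,1)P 2/2 satisfied · (1,4)Q 0/3 not · (1,5)P 2/3 satisfied · (1,6)P 2/2 satisfied
Row 2: (2,1)P 3/4 satisfied · (2,2)P 5/6 satisfied · (2,3)P 3/5 satisfied · (2,5)P 2/5 satisfied
Row 3: (3,1)Q 1/4 satisfied · (3,2)P 5/7 satisfied · (3,3)P 4/6 satisfied · (3,4)Q 2/6 satisfied · (3,5)Q 2/4 satisfied
Row 4: (4,1)Q 1/2 satisfied · (4,3)P 2/4 satisfied · (4,4)Q 2/4 satisfied · (4,6)P 0/1 not
For instance (1,4) has only 0/3 same-type neighbors, below 1/4.

No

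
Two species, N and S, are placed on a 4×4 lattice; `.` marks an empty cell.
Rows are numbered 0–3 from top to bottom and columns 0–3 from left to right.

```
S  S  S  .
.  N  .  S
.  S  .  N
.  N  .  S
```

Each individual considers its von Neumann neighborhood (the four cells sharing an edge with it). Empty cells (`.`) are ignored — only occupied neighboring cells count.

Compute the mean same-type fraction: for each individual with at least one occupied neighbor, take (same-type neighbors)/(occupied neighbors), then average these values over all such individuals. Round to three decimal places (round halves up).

0.296

(0,0)S 1/1
(0,1)S 2/3
(0,2)S 1/1
(1,1)N 0/2
(1,3)S 0/1
(2,1)S 0/2
(2,3)N 0/2
(3,1)N 0/1
(3,3)S 0/1
Sum over 9 individuals: 1/1 + 2/3 + 1/1 + 0/2 + 0/1 + 0/2 + 0/2 + 0/1 + 0/1 = 8/3; mean = 8/3 ÷ 9 = 8/27 = 0.296296… → 0.296.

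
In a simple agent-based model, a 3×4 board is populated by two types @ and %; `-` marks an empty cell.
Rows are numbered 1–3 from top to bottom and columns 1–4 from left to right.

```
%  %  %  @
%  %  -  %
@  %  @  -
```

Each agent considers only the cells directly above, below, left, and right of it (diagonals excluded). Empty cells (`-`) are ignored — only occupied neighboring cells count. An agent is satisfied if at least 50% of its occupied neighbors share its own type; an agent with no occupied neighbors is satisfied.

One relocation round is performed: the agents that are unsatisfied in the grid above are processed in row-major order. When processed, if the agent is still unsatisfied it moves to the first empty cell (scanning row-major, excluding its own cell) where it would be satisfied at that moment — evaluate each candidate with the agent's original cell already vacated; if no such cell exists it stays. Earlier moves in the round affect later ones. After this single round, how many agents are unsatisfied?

Initially unsatisfied (in order): (1,4), (2,4), (3,1), (3,2), (3,3).
  (1,4) → (3,4).
  (2,4) → (1,4).
  (3,1) → (2,4).
  (3,2): now satisfied by earlier moves; stays.
  (3,3): now satisfied by earlier moves; stays.
Resulting grid:
% % % %
% % - @
- % @ @
All satisfied now.

0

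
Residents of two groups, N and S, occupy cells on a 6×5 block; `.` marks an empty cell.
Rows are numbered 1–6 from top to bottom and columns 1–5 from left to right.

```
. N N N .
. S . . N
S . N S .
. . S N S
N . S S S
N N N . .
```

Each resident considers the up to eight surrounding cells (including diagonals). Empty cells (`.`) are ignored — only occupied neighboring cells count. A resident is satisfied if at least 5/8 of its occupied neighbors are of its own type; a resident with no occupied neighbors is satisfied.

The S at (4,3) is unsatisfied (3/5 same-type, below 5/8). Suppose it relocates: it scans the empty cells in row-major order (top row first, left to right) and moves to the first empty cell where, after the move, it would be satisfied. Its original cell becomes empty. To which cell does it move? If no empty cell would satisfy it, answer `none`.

(2,1)

Vacating (4,3). Empty cells in order:
  (1,1): 1/2 same-type → still unsatisfied.
  (1,5): 0/2 same-type → still unsatisfied.
  (2,1): 2/3 same-type → satisfied — stop here.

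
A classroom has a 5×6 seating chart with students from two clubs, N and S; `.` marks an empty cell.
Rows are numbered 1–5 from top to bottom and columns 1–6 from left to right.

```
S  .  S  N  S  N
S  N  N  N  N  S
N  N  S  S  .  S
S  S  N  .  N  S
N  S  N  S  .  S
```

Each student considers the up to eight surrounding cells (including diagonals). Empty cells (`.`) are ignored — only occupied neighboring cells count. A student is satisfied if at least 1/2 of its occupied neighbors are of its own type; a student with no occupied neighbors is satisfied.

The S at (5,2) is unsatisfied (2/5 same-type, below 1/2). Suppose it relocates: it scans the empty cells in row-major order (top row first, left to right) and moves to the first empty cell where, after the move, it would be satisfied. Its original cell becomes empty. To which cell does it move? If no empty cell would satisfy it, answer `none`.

(1,2)

Vacating (5,2). Empty cells in order:
  (1,2): 3/5 same-type → satisfied — stop here.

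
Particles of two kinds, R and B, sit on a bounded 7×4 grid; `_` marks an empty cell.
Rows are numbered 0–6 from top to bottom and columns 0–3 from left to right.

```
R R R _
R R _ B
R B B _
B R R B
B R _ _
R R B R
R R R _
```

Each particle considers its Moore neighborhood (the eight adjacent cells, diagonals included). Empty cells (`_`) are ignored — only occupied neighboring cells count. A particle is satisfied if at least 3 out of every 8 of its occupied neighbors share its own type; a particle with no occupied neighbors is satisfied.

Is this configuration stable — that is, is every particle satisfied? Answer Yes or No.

No

(0,0)R 3/3 ✓
(0,1)R 4/4 ✓
(0,2)R 2/3 ✓
(1,0)R 4/5 ✓
(1,1)R 5/7 ✓
(1,3)B 1/2 ✓
(2,0)R 3/5 ✓
(2,1)B 2/7 ✗
(2,2)B 3/6 ✓
(3,0)B 2/5 ✓
(3,1)R 3/7 ✓
(3,2)R 2/5 ✓
(3,3)B 1/2 ✓
(4,0)B 1/5 ✗
(4,1)R 4/7 ✓
(5,0)R 4/5 ✓
(5,1)R 5/7 ✓
(5,2)B 0/5 ✗
(5,3)R 1/2 ✓
(6,0)R 3/3 ✓
(6,1)R 4/5 ✓
(6,2)R 3/4 ✓
For instance (2,1) has only 2/7 same-type neighbors, below 3/8.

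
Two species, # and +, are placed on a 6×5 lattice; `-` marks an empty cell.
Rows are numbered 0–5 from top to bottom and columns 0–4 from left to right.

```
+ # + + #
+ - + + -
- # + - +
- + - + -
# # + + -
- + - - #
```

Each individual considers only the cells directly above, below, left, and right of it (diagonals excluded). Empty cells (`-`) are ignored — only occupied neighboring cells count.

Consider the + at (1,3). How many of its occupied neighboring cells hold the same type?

2

Occupied neighbors of (1,3): (0,3)=+, (1,2)=+.
Same type (+): 2 of 2.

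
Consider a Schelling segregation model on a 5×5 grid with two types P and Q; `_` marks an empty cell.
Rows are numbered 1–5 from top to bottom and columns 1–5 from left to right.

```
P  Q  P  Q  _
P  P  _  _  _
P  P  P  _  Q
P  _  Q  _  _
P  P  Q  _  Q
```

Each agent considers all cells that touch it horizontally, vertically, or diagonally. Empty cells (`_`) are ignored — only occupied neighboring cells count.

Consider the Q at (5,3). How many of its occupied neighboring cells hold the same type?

Occupied neighbors of (5,3): (4,3)=Q, (5,2)=P.
Same type (Q): 1 of 2.

1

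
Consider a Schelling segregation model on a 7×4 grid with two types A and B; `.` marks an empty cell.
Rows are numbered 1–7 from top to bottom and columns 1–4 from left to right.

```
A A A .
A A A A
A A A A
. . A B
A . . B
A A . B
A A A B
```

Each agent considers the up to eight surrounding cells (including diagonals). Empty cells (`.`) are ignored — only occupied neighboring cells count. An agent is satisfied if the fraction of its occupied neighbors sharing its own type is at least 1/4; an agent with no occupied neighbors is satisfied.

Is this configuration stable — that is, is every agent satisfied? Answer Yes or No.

Yes

(1,1)A 3/3 ok
(1,2)A 5/5 ok
(1,3)A 4/4 ok
(2,1)A 5/5 ok
(2,2)A 8/8 ok
(2,3)A 7/7 ok
(2,4)A 4/4 ok
(3,1)A 3/3 ok
(3,2)A 6/6 ok
(3,3)A 6/7 ok
(3,4)A 4/5 ok
(4,3)A 3/5 ok
(4,4)B 1/4 ok
(5,1)A 2/2 ok
(5,4)B 2/3 ok
(6,1)A 4/4 ok
(6,2)A 5/5 ok
(6,4)B 2/3 ok
(7,1)A 3/3 ok
(7,2)A 4/4 ok
(7,3)A 2/4 ok
(7,4)B 1/2 ok
All meet the threshold, so the configuration is stable.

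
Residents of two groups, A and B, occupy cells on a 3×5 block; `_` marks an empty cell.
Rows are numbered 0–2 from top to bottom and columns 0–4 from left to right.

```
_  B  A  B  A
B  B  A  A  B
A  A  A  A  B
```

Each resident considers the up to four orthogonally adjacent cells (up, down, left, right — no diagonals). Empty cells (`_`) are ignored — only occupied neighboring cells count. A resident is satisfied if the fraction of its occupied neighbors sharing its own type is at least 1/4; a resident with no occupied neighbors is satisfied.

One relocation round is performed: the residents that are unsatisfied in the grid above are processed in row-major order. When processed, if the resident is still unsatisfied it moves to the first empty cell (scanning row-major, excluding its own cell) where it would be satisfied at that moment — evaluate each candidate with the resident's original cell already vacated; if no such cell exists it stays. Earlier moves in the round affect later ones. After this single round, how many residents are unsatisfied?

Initially unsatisfied (in order): (0,3), (0,4).
  (0,3) → (0,0).
  (0,4) → (0,3).
Resulting grid:
B B A A _
B B A A B
A A A A B
All satisfied now.

0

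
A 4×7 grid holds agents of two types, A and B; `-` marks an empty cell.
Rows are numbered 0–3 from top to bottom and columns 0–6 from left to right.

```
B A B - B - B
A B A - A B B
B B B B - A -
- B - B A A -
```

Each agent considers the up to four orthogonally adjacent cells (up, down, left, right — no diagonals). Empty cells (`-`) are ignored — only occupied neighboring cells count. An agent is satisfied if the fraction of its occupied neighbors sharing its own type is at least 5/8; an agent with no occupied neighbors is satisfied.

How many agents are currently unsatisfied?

(0,0)B 0/2 not
(0,1)A 0/3 not
(0,2)B 0/2 not
(0,4)B 0/1 not
(0,6)B 1/1 satisfied
(1,0)A 0/3 not
(1,1)B 1/4 not
(1,2)A 0/3 not
(1,4)A 0/2 not
(1,5)B 1/3 not
(1,6)B 2/2 satisfied
(2,0)B 1/2 not
(2,1)B 4/4 satisfied
(2,2)B 2/3 satisfied
(2,3)B 2/2 satisfied
(2,5)A 1/2 not
(3,1)B 1/1 satisfied
(3,3)B 1/2 not
(3,4)A 1/2 not
(3,5)A 2/2 satisfied
Unsatisfied: (0,0), (0,1), (0,2), (0,4), (1,0), (1,1), (1,2), (1,4), (1,5), (2,0), (2,5), (3,3), (3,4) — 13 in total.

13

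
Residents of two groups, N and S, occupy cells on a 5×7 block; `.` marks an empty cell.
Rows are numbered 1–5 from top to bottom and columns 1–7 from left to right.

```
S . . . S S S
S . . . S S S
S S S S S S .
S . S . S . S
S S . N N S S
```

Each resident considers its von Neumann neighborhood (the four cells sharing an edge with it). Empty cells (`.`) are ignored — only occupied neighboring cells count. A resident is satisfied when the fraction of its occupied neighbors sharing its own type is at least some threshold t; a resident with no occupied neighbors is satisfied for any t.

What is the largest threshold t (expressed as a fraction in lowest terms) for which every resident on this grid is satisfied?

1/3

(1,1)S 1/1
(1,5)S 2/2
(1,6)S 3/3
(1,7)S 2/2
(2,1)S 2/2
(2,5)S 3/3
(2,6)S 4/4
(2,7)S 2/2
(3,1)S 3/3
(3,2)S 2/2
(3,3)S 3/3
(3,4)S 2/2
(3,5)S 4/4
(3,6)S 2/2
(4,1)S 2/2
(4,3)S 1/1
(4,5)S 1/2
(4,7)S 1/1
(5,1)S 2/2
(5,2)S 1/1
(5,4)N 1/1
(5,5)N 1/3
(5,6)S 1/2
(5,7)S 2/2
The smallest same-type fraction is 1/3 at (5,5), which reduces to 1/3. Any threshold above that leaves this resident unsatisfied.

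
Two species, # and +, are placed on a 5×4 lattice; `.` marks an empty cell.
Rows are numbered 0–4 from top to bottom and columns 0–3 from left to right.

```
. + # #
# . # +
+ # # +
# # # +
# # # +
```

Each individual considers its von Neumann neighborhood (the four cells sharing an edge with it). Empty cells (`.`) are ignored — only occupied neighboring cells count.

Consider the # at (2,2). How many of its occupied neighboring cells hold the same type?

Occupied neighbors of (2,2): (1,2)=#, (3,2)=#, (2,1)=#, (2,3)=+.
Same type (#): 3 of 4.

3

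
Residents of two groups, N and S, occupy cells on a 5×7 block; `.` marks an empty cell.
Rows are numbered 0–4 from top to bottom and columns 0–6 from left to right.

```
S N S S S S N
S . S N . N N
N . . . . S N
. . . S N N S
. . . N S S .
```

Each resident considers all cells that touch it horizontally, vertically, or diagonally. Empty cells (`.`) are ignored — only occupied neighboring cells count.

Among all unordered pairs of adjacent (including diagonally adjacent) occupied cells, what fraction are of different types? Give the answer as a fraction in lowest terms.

Scan each occupied cell's neighbors to the right and below (and the two forward diagonals) so each pair is counted once.
From row 0: 11 unlike of 19 pairs (running 11/19).
From row 1: 4 unlike of 7 pairs (running 15/26).
From row 2: 4 unlike of 6 pairs (running 19/32).
From row 3: 7 unlike of 11 pairs (running 26/43).
From row 4: 1 unlike of 2 pairs (running 27/45).
Total adjacent occupied pairs: 45; unlike-type pairs: 27.
27/45 reduces to 3/5.

3/5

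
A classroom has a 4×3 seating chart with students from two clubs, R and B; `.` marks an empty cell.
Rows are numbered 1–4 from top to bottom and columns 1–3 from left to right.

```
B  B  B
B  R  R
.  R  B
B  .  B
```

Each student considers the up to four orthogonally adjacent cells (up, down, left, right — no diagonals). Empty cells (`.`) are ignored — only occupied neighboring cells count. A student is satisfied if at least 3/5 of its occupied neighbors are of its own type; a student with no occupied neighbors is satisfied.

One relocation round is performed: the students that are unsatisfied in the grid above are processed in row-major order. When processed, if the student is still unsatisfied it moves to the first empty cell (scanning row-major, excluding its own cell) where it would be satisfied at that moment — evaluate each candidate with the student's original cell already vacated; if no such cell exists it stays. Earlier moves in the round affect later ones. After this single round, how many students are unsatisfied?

3

Initially unsatisfied (in order): (1,3), (2,1), (2,2), (2,3), (3,2), (3,3).
  (1,3) → (3,1).
  (2,1): now satisfied by earlier moves; stays.
  (2,2): no empty cell satisfies it; stays.
  (2,3): no empty cell satisfies it; stays.
  (3,2): no empty cell satisfies it; stays.
  (3,3) → (4,2).
Resulting grid:
B B .
B R R
B R .
B B B
Unsatisfied now: (1,2), (2,2), (3,2).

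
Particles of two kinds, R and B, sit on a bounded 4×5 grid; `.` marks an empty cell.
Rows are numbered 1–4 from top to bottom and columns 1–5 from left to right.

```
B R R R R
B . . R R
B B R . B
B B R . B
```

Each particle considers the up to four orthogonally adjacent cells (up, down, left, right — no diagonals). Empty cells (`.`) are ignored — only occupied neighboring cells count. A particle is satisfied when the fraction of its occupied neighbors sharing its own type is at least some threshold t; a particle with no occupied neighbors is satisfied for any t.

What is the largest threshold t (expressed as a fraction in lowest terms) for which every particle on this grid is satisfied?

Row 1: (1,1)B 1/2 · (1,2)R 1/2 · (1,3)R 2/2 · (1,4)R 3/3 · (1,5)R 2/2
Row 2: (2,1)B 2/2 · (2,4)R 2/2 · (2,5)R 2/3
Row 3: (3,1)B 3/3 · (3,2)B 2/3 · (3,3)R 1/2 · (3,5)B 1/2
Row 4: (4,1)B 2/2 · (4,2)B 2/3 · (4,3)R 1/2 · (4,5)B 1/1
The smallest same-type fraction is 1/2 at (1,1), which reduces to 1/2. Any threshold above that leaves this particle unsatisfied.

1/2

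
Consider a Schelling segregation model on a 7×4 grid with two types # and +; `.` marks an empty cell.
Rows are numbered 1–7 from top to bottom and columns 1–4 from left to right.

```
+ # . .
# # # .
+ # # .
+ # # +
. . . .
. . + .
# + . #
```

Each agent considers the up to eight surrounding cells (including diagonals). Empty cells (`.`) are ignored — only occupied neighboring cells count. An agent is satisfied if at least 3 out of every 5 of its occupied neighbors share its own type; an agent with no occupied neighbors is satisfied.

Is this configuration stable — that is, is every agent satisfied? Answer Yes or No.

No

(1,1)+ 0/3 not
(1,2)# 3/4 satisfied
(2,1)# 3/5 satisfied
(2,2)# 5/7 satisfied
(2,3)# 4/4 satisfied
(3,1)+ 1/5 not
(3,2)# 6/8 satisfied
(3,3)# 5/6 satisfied
(4,1)+ 1/3 not
(4,2)# 3/5 satisfied
(4,3)# 3/4 satisfied
(4,4)+ 0/2 not
(6,3)+ 1/2 not
(7,1)# 0/1 not
(7,2)+ 1/2 not
(7,4)# 0/1 not
For instance (1,1) has only 0/3 same-type neighbors, below 3/5.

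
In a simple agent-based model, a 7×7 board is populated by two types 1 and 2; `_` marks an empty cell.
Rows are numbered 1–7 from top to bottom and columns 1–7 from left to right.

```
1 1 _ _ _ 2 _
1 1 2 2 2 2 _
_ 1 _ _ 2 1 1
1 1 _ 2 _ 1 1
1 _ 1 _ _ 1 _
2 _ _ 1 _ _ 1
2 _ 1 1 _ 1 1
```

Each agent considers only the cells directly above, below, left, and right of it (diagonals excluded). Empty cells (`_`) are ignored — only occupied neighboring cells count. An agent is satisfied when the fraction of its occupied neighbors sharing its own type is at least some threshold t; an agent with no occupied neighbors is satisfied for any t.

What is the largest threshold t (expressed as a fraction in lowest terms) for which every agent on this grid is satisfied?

1/2

(1,1)1 2/2
(1,2)1 2/2
(1,6)2 1/1
(2,1)1 2/2
(2,2)1 3/4
(2,3)2 1/2
(2,4)2 2/2
(2,5)2 3/3
(2,6)2 2/3
(3,2)1 2/2
(3,5)2 1/2
(3,6)1 2/4
(3,7)1 2/2
(4,1)1 2/2
(4,2)1 2/2
(4,4)2 — no occupied neighbors
(4,6)1 3/3
(4,7)1 2/2
(5,1)1 1/2
(5,3)1 — no occupied neighbors
(5,6)1 1/1
(6,1)2 1/2
(6,4)1 1/1
(6,7)1 1/1
(7,1)2 1/1
(7,3)1 1/1
(7,4)1 2/2
(7,6)1 1/1
(7,7)1 2/2
The smallest same-type fraction is 1/2 at (2,3), which reduces to 1/2. Any threshold above that leaves this agent unsatisfied.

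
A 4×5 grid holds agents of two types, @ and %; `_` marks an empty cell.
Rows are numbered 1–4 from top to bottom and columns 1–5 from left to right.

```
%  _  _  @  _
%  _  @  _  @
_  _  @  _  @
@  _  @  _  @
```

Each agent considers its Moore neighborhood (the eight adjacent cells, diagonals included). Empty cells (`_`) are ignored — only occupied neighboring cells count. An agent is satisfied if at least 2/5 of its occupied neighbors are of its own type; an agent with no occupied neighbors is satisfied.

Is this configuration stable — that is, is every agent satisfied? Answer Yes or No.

Yes

(1,1)% 1/1 ok
(1,4)@ 2/2 ok
(2,1)% 1/1 ok
(2,3)@ 2/2 ok
(2,5)@ 2/2 ok
(3,3)@ 2/2 ok
(3,5)@ 2/2 ok
(4,1)@ 0/0 ok
(4,3)@ 1/1 ok
(4,5)@ 1/1 ok
All meet the threshold, so the configuration is stable.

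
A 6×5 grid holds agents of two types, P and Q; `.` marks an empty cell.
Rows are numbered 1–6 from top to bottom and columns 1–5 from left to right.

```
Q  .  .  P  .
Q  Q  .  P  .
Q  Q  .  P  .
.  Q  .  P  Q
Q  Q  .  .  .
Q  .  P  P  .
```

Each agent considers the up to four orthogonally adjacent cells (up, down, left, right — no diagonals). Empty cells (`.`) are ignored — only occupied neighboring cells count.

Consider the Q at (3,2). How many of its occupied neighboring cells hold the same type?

Occupied neighbors of (3,2): (2,2)=Q, (4,2)=Q, (3,1)=Q.
Same type (Q): 3 of 3.

3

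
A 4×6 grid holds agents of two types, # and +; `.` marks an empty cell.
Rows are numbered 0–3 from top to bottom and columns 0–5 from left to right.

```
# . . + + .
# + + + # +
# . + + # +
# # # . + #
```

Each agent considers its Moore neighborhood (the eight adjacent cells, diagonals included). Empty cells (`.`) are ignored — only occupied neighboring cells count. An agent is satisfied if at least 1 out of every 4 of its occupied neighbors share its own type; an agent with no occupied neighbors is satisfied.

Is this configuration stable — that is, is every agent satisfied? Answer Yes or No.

No

Row 0: (0,0)# 1/2 ok · (0,3)+ 3/4 ok · (0,4)+ 3/4 ok
Row 1: (1,0)# 2/3 ok · (1,1)+ 2/5 ok · (1,2)+ 5/5 ok · (1,3)+ 5/7 ok · (1,4)# 1/7 unhappy · (1,5)+ 2/4 ok
Row 2: (2,0)# 3/4 ok · (2,2)+ 4/6 ok · (2,3)+ 4/7 ok · (2,4)# 2/7 ok · (2,5)+ 2/5 ok
Row 3: (3,0)# 2/2 ok · (3,1)# 3/4 ok · (3,2)# 1/3 ok · (3,4)+ 2/4 ok · (3,5)# 1/3 ok
For instance (1,4) has only 1/7 same-type neighbors, below 1/4.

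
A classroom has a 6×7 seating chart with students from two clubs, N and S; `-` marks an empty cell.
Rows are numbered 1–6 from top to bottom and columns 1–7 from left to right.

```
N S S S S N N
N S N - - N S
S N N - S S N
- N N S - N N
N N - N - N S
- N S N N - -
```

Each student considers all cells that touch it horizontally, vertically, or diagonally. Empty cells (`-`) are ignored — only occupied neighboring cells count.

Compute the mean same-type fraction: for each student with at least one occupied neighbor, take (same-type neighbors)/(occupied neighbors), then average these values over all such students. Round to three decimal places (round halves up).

0.530

(1,1)N 1/3
(1,2)S 2/5
(1,3)S 3/4
(1,4)S 2/3
(1,5)S 1/3
(1,6)N 2/4
(1,7)N 2/3
(2,1)N 2/5
(2,2)S 3/8
(2,3)N 2/6
(2,6)N 3/7
(2,7)S 1/5
(3,1)S 1/4
(3,2)N 5/7
(3,3)N 4/6
(3,5)S 2/4
(3,6)S 2/6
(3,7)N 3/5
(4,2)N 5/6
(4,3)N 5/6
(4,4)S 1/4
(4,6)N 3/6
(4,7)N 3/5
(5,1)N 3/3
(5,2)N 4/5
(5,4)N 3/5
(5,6)N 3/4
(5,7)S 0/3
(6,2)N 2/3
(6,3)S 0/4
(6,4)N 2/3
(6,5)N 3/3
Sum over 32 students: 1/3 + 2/5 + 3/4 + 2/3 + 1/3 + 2/4 + 2/3 + 2/5 + 3/8 + 2/6 + 3/7 + 1/5 + 1/4 + 5/7 + 4/6 + 2/4 + 2/6 + 3/5 + 5/6 + 5/6 + 1/4 + 3/6 + 3/5 + 3/3 + 4/5 + 3/5 + 3/4 + 0/3 + 2/3 + 0/4 + 2/3 + 3/3 = 14239/840; mean = 14239/840 ÷ 32 = 14239/26880 = 0.529724… → 0.530.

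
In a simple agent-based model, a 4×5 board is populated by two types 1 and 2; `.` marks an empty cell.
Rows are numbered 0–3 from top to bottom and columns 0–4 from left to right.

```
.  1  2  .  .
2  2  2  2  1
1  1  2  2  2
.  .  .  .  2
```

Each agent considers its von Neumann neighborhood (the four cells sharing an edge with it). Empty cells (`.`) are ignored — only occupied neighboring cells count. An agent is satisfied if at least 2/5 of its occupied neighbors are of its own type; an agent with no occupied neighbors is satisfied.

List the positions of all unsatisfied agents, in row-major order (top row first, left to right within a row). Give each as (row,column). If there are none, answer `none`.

(0,1)1 0/2 not
(0,2)2 1/2 satisfied
(1,0)2 1/2 satisfied
(1,1)2 2/4 satisfied
(1,2)2 4/4 satisfied
(1,3)2 2/3 satisfied
(1,4)1 0/2 not
(2,0)1 1/2 satisfied
(2,1)1 1/3 not
(2,2)2 2/3 satisfied
(2,3)2 3/3 satisfied
(2,4)2 2/3 satisfied
(3,4)2 1/1 satisfied

(0,1), (1,4), (2,1)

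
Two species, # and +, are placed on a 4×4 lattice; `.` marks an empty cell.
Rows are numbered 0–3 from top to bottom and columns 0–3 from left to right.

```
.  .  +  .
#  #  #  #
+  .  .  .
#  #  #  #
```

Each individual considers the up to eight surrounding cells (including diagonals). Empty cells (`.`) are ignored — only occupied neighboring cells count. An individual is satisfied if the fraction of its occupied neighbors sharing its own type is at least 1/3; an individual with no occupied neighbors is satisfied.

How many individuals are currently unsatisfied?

2

(0,2)+ 0/3 not
(1,0)# 1/2 satisfied
(1,1)# 2/4 satisfied
(1,2)# 2/3 satisfied
(1,3)# 1/2 satisfied
(2,0)+ 0/4 not
(3,0)# 1/2 satisfied
(3,1)# 2/3 satisfied
(3,2)# 2/2 satisfied
(3,3)# 1/1 satisfied
Unsatisfied: (0,2), (2,0) — 2 in total.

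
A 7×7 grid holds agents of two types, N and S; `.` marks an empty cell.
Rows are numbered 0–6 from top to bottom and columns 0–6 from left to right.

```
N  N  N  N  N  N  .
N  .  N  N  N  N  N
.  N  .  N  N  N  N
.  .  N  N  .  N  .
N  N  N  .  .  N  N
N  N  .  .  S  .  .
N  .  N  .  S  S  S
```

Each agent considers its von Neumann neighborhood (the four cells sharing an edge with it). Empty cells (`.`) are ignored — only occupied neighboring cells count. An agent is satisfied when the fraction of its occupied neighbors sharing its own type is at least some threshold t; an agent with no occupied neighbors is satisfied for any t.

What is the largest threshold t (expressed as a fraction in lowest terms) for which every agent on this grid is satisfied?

1/1

Row 0: (0,0)N 2/2 · (0,1)N 2/2 · (0,2)N 3/3 · (0,3)N 3/3 · (0,4)N 3/3 · (0,5)N 2/2
Row 1: (1,0)N 1/1 · (1,2)N 2/2 · (1,3)N 4/4 · (1,4)N 4/4 · (1,5)N 4/4 · (1,6)N 2/2
Row 2: (2,1)N — no occupied neighbors · (2,3)N 3/3 · (2,4)N 3/3 · (2,5)N 4/4 · (2,6)N 2/2
Row 3: (3,2)N 2/2 · (3,3)N 2/2 · (3,5)N 2/2
Row 4: (4,0)N 2/2 · (4,1)N 3/3 · (4,2)N 2/2 · (4,5)N 2/2 · (4,6)N 1/1
Row 5: (5,0)N 3/3 · (5,1)N 2/2 · (5,4)S 1/1
Row 6: (6,0)N 1/1 · (6,2)N — no occupied neighbors · (6,4)S 2/2 · (6,5)S 2/2 · (6,6)S 1/1
The smallest same-type fraction is 2/2 at (0,0), which reduces to 1/1. Any threshold above that leaves this agent unsatisfied.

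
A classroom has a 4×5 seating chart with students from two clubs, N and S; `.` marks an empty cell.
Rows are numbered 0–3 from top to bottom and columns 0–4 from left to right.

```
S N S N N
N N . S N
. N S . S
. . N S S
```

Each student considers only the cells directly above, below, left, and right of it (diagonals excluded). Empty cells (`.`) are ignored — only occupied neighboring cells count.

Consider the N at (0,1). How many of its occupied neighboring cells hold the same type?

Occupied neighbors of (0,1): (1,1)=N, (0,0)=S, (0,2)=S.
Same type (N): 1 of 3.

1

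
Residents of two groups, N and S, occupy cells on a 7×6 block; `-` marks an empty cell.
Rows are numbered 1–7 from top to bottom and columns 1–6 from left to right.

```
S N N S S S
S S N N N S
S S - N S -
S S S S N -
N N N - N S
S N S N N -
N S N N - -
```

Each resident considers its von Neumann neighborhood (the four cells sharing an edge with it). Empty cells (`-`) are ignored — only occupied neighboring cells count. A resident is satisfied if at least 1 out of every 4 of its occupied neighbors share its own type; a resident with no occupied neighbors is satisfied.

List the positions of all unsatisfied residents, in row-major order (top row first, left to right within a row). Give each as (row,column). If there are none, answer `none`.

Row 1: (1,1)S 1/2 ✓ · (1,2)N 1/3 ✓ · (1,3)N 2/3 ✓ · (1,4)S 1/3 ✓ · (1,5)S 2/3 ✓ · (1,6)S 2/2 ✓
Row 2: (2,1)S 3/3 ✓ · (2,2)S 2/4 ✓ · (2,3)N 2/3 ✓ · (2,4)N 3/4 ✓ · (2,5)N 1/4 ✓ · (2,6)S 1/2 ✓
Row 3: (3,1)S 3/3 ✓ · (3,2)S 3/3 ✓ · (3,4)N 1/3 ✓ · (3,5)S 0/3 ✗
Row 4: (4,1)S 2/3 ✓ · (4,2)S 3/4 ✓ · (4,3)S 2/3 ✓ · (4,4)S 1/3 ✓ · (4,5)N 1/3 ✓
Row 5: (5,1)N 1/3 ✓ · (5,2)N 3/4 ✓ · (5,3)N 1/3 ✓ · (5,5)N 2/3 ✓ · (5,6)S 0/1 ✗
Row 6: (6,1)S 0/3 ✗ · (6,2)N 1/4 ✓ · (6,3)S 0/4 ✗ · (6,4)N 2/3 ✓ · (6,5)N 2/2 ✓
Row 7: (7,1)N 0/2 ✗ · (7,2)S 0/3 ✗ · (7,3)N 1/3 ✓ · (7,4)N 2/2 ✓

(3,5), (5,6), (6,1), (6,3), (7,1), (7,2)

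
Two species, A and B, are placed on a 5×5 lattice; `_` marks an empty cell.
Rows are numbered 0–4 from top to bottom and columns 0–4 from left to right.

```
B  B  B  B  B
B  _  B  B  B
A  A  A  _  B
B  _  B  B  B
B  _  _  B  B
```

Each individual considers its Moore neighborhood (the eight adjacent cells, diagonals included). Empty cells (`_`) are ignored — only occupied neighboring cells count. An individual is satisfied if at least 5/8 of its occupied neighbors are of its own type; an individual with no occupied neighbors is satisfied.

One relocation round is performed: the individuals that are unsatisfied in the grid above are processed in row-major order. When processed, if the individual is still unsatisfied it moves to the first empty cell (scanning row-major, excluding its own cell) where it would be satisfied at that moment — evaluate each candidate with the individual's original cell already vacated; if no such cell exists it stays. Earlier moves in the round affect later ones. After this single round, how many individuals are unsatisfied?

Initially unsatisfied (in order): (1,0), (2,0), (2,1), (2,2), (3,0), (3,2).
  (1,0) → (2,3).
  (2,0): no empty cell satisfies it; stays.
  (2,1): no empty cell satisfies it; stays.
  (2,2): no empty cell satisfies it; stays.
  (3,0) → (4,1).
  (3,2): now satisfied by earlier moves; stays.
Resulting grid:
B B B B B
_ _ B B B
A A A B B
_ _ B B B
B B _ B B
Unsatisfied now: (2,1), (2,2).

2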